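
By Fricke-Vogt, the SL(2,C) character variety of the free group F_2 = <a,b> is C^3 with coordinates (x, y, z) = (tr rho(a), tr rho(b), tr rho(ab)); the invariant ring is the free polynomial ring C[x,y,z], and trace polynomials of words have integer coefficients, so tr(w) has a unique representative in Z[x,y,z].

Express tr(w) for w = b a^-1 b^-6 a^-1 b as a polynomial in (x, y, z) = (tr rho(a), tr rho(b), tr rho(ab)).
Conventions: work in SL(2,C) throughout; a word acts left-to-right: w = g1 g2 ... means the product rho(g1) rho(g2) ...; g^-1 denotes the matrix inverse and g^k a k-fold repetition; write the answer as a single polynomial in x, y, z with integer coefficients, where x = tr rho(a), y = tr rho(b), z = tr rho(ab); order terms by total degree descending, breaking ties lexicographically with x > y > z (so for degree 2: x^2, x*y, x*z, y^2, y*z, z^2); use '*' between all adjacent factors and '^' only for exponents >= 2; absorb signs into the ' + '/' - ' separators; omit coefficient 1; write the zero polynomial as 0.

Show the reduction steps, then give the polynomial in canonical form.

x*y^7*z - x^2*y^6 - y^8 - y^6*z^2 - 4*x*y^5*z + 4*x^2*y^4 + 8*y^6 + 4*y^4*z^2 + 4*x*y^3*z - 4*x^2*y^2 - 20*y^4 - 3*y^2*z^2 - 2*x*y*z + x^2 + 16*y^2 - 2

trace(a^-1 b) = trace(b) trace(a) - trace(b a)   [inverse elimination on a] = x*y - z
trace(b^2 a) = trace(b) trace(a b) - trace(a)   [square of b] = y*z - x
reduce: trace(b^2) = trace(b) trace(b) - trace(1)   [square of b] = y^2 - 2
reduce: trace(a b^2 a) = trace(a) trace(b^2 a) - trace(b^2)   [square of a] = x*y*z - x^2 - y^2 + 2
trace(a b a b) = trace(b a) trace(b a) - trace(1)   [split at a repeated b] = z^2 - 2
so trace(a b a) = trace(a) trace(b a) - trace(b)   [square of a] = x*z - y
trace(a b^2 a b) = trace(b) trace(a b a b) - trace(a b a)   [square of b] = y*z^2 - x*z - y
reduce: trace(b^2 a b^-1 a) = trace(a b^2 a) trace(b) - trace(a b^2 a b)   [inverse elimination on b] = x*y^2*z - x^2*y - y^3 - y*z^2 + x*z + 3*y
so trace(b^-1 a^-1 b^2 a) = trace(b^2 a b^-1) trace(a) - trace(b^2 a b^-1 a)   [inverse elimination on a] = -x*y^2*z + x^2*y + y^3 + y*z^2 - 3*y
reduce: trace(b^-1 a^-1 b^2 a^-1) = trace(b^-1 a^-1 b^2) trace(a) - trace(b^-1 a^-1 b^2 a)   [inverse elimination on a] = x*y^2*z - y^3 - y*z^2 - x*z + 3*y
trace(a^-1 b^2) = trace(b^2) trace(a) - trace(b^2 a)   [inverse elimination on a] = x*y^2 - y*z - x
trace(a^-1 b^2 a^-1) = trace(a^-1 b^2) trace(a) - trace(a^-1 b^2 a)   [inverse elimination on a] = x^2*y^2 - x*y*z - x^2 - y^2 + 2
so trace(a^-1 b^2 a^-1 b^-2) = trace(b^-1 a^-1 b^2 a^-1) trace(b) - trace(b^-1 a^-1 b^2 a^-1 b)   [inverse elimination on b] = x*y^3*z - x^2*y^2 - y^4 - y^2*z^2 + x^2 + 4*y^2 - 2
so trace(b^-3 a^-1 b^2 a^-1) = trace(a^-1 b^2 a^-1 b^-2) trace(b) - trace(a^-1 b^2 a^-1 b^-1)   [inverse elimination on b] = x*y^4*z - x^2*y^3 - y^5 - y^3*z^2 - x*y^2*z + x^2*y + 5*y^3 + y*z^2 + x*z - 5*y
so trace(b^-3 a^-1 b^2 a^-1 b^-1) = trace(b^-3 a^-1 b^2 a^-1) trace(b) - trace(b^-3 a^-1 b^2 a^-1 b)   [inverse elimination on b] = x*y^5*z - x^2*y^4 - y^6 - y^4*z^2 - 2*x*y^3*z + 2*x^2*y^2 + 6*y^4 + 2*y^2*z^2 + x*y*z - x^2 - 9*y^2 + 2
reduce: trace(b^-1 a^-1 b^2 a^-1 b^-4) = trace(b^-3 a^-1 b^2 a^-1 b^-1) trace(b) - trace(b^-3 a^-1 b^2 a^-1)   [inverse elimination on b] = x*y^6*z - x^2*y^5 - y^7 - y^5*z^2 - 3*x*y^4*z + 3*x^2*y^3 + 7*y^5 + 3*y^3*z^2 + 2*x*y^2*z - 2*x^2*y - 14*y^3 - y*z^2 - x*z + 7*y
trace(b a^-1 b^-6 a^-1 b) = trace(b^-1 a^-1 b^2 a^-1 b^-4) trace(b) - trace(b^-1 a^-1 b^2 a^-1 b^-3)   [inverse elimination on b] = x*y^7*z - x^2*y^6 - y^8 - y^6*z^2 - 4*x*y^5*z + 4*x^2*y^4 + 8*y^6 + 4*y^4*z^2 + 4*x*y^3*z - 4*x^2*y^2 - 20*y^4 - 3*y^2*z^2 - 2*x*y*z + x^2 + 16*y^2 - 2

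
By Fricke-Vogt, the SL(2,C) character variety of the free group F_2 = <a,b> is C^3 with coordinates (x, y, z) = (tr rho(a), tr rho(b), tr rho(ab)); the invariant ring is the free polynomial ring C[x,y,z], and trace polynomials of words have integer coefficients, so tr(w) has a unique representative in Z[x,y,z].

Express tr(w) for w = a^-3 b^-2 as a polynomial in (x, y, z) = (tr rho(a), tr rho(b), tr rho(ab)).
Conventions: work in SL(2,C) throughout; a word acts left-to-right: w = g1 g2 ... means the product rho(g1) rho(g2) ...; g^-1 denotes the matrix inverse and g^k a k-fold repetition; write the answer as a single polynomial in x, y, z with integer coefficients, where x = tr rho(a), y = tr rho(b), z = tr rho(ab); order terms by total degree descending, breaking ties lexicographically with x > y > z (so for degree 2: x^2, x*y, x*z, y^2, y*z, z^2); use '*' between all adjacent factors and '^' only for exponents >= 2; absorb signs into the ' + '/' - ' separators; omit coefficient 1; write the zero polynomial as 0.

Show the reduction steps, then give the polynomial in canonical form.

apply: trace(a^-1) = trace(a) = x
use: trace(a^-1 b) = trace(b) trace(a) - trace(b a)  (eliminate a^-1) = x*y - z
trace(a^-1 b^-1) = trace(a^-1) trace(b) - trace(a^-1 b)  (eliminate b^-1) = z
use: trace(b^-2 a^-1) = trace(a^-1 b^-1) trace(b) - trace(a^-1)  (eliminate b^-1) = y*z - x
apply: trace(b^-2) = trace(b^-1) trace(b) - trace(1)  (eliminate b^-1) = y^2 - 2
apply: trace(b^-2 a^-2) = trace(b^-2 a^-1) trace(a) - trace(b^-2)  (eliminate a^-1) = x*y*z - x^2 - y^2 + 2
trace(a^-3 b^-2) = trace(b^-2 a^-2) trace(a) - trace(b^-2 a^-1)  (eliminate a^-1) = x^2*y*z - x^3 - x*y^2 - y*z + 3*x

x^2*y*z - x^3 - x*y^2 - y*z + 3*x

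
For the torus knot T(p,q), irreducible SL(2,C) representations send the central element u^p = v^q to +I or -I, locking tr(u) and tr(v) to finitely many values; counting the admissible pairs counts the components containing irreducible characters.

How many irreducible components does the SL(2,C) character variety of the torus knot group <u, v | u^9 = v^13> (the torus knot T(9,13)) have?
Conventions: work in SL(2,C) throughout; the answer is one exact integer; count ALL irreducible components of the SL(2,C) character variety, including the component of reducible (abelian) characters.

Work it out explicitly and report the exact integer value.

49

In the torus knot group T(9,13), u^9 = v^13 is central, so an irreducible representation sends it to +I or -I (Schur).
This locks tr(u) to 2*cos(pi*alpha/9), alpha in 1..8, and tr(v) to 2*cos(pi*beta/13), beta in 1..12, on each component of irreducible characters.
Consistency of u^9 = (-1)^alpha I with v^13 = (-1)^beta I forces alpha = beta (mod 2).
Enumerate parity-matched pairs: 4*6 odd-odd plus 4*6 even-even gives 48.
That is 48 components of irreducible characters, and with the reducible (abelian) component the total is 49.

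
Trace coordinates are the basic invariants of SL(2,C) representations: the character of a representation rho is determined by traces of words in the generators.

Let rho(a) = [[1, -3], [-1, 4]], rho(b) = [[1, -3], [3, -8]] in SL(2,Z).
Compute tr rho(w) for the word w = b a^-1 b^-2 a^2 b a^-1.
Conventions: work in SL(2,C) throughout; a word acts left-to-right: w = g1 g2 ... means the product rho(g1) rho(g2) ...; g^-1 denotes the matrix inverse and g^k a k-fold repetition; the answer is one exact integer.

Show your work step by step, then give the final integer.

-9934

rho(b) = [[1, -3], [3, -8]]
... * rho(a^-1) = [[4, 3], [1, 1]]  ->  [[1, 0], [4, 1]]
... * rho(b^-1) = [[-8, 3], [-3, 1]]  ->  [[-8, 3], [-35, 13]]
... * rho(b^-1) = [[-8, 3], [-3, 1]]  ->  [[55, -21], [241, -92]]
... * rho(a) = [[1, -3], [-1, 4]]  ->  [[76, -249], [333, -1091]]
... * rho(a) = [[1, -3], [-1, 4]]  ->  [[325, -1224], [1424, -5363]]
... * rho(b) = [[1, -3], [3, -8]]  ->  [[-3347, 8817], [-14665, 38632]]
... * rho(a^-1) = [[4, 3], [1, 1]]  ->  [[-4571, -1224], [-20028, -5363]]
tr = -4571 + -5363 = -9934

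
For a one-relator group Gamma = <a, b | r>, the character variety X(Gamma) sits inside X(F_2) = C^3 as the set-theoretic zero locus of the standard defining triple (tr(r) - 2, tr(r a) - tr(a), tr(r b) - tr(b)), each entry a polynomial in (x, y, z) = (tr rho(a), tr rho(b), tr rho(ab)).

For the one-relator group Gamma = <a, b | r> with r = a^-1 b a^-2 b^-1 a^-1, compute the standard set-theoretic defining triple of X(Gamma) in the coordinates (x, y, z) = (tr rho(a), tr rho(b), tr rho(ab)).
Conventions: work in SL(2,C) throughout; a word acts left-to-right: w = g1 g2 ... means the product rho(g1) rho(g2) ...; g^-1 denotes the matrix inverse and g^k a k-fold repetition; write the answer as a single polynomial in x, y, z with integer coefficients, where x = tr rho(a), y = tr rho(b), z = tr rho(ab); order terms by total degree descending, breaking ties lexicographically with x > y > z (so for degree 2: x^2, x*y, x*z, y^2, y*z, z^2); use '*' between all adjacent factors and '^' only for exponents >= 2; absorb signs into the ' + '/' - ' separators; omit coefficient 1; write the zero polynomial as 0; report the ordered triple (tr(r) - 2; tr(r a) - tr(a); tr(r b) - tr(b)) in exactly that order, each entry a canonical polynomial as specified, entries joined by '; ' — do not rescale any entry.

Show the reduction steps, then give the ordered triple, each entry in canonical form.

so trace(a^-1) = trace(a) = x
trace(b a b) = trace(b) trace(a b) - trace(a)  (reduce the b square) = y*z - x
trace(b a b a) = trace(a b) trace(a b) - trace(1)  (split on a) = z^2 - 2
so trace(a b a^-1 b) = trace(b a b) trace(a) - trace(b a b a)  (eliminate a^-1) = x*y*z - x^2 - z^2 + 2
so trace(b a^-1 b^-1 a) = trace(a b a^-1) trace(b) - trace(a b a^-1 b)  (eliminate b^-1) = -x*y*z + x^2 + y^2 + z^2 - 2
trace(a^-1 b a^-1 b^-1) = trace(b a^-1 b^-1) trace(a) - trace(b a^-1 b^-1 a)  (eliminate a^-1) = x*y*z - y^2 - z^2 + 2
so trace(a^-1 b^-1 a^-2 b) = trace(a^-1 b a^-1 b^-1) trace(a) - trace(a^-1 b a^-1 b^-1 a)  (eliminate a^-1) = x^2*y*z - x*y^2 - x*z^2 + x
so trace(a^-2) = trace(a^-1) trace(a) - trace(1)  (eliminate a^-1) = x^2 - 2
so trace(a^-1 b a^-2 b^-1 a^-1) = trace(a^-1 b^-1 a^-2 b) trace(a) - trace(a^-1 b^-1 a^-2 b a)  (eliminate a^-1) = x^3*y*z - x^2*y^2 - x^2*z^2 + 2
reduce: trace(b a^-1) = trace(b) trace(a) - trace(b a)   [inverse elimination on a] = x*y - z
so trace(a^-1 b a^-1) = trace(b a^-1) trace(a) - trace(b)   [inverse elimination on a] = x^2*y - x*z - y
so trace(a^-1 b a^-2) = trace(a^-1 b a^-1) trace(a) - trace(a^-1 b)   [inverse elimination on a] = x^3*y - x^2*z - 2*x*y + z
trace(b^2) = trace(b) trace(b) - trace(1)   [square of b] = y^2 - 2
trace(b a^-1 b) = trace(b^2) trace(a) - trace(b^2 a)   [inverse elimination on a] = x*y^2 - y*z - x
reduce: trace(b a^-1 b a^-1) = trace(b a^-1 b) trace(a) - trace(b a^-1 b a)   [inverse elimination on a] = x^2*y^2 - 2*x*y*z + z^2 - 2
trace(a^-1 b a^-2 b) = trace(b a^-1 b a^-1) trace(a) - trace(b a^-1 b)   [inverse elimination on a] = x^3*y^2 - 2*x^2*y*z - x*y^2 + x*z^2 + y*z - x
trace(a^-1 b a^-2 b^-1) = trace(a^-1 b a^-2) trace(b) - trace(a^-1 b a^-2 b)   [inverse elimination on b] = x^2*y*z - x*y^2 - x*z^2 + x
trace(b^2 a b) = trace(b) trace(b a b) - trace(b a) = y^2*z - x*y - z
trace(a b a) = trace(a) trace(b a) - trace(b) = x*z - y
reduce: trace(b^2 a b a) = trace(b) trace(a b a b) - trace(a b a) = y*z^2 - x*z - y
so trace(b a b a^-1 b) = trace(b^2 a b) trace(a) - trace(b^2 a b a) = x*y^2*z - x^2*y - y*z^2 + y
so trace(b a b a b a) = trace(a b) trace(a b a b) - trace(a^-1 b^-1) = z^3 - 3*z
trace(b a b a^-1 b a) = trace(b a b a b) trace(a) - trace(b a b a b a) = x*y*z^2 - x^2*z - z^3 - x*y + 3*z
reduce: trace(a b a^-1 b a^-1 b) = trace(b a b a^-1 b) trace(a) - trace(b a b a^-1 b a) = x^2*y^2*z - x^3*y - 2*x*y*z^2 + x^2*z + z^3 + 2*x*y - 3*z
so trace(b^-1 a b a^-1 b a^-1) = trace(a b a^-1 b a^-1) trace(b) - trace(a b a^-1 b a^-1 b) = -x^2*y^2*z + x^3*y + x*y^3 + 2*x*y*z^2 - x^2*z - y^2*z - z^3 - 3*x*y + 3*z
reduce: trace(b a^-1 b a^-2 b^-1 a) = trace(b^-1 a b a^-1 b a^-1) trace(a) - trace(b^-1 a b a^-1 b) = -x^3*y^2*z + x^4*y + x^2*y^3 + 2*x^2*y*z^2 - x^3*z - x*y^2*z - x*z^3 - 3*x^2*y + 3*x*z - y
trace(a^-1 b a^-2 b^-1 a^-1 b) = trace(b a^-1 b a^-2 b^-1) trace(a) - trace(b a^-1 b a^-2 b^-1 a) = x^3*y^2*z - x^2*y^3 - 2*x^2*y*z^2 + x*y^2*z + x*z^3 + x^2*y - 2*x*z + y
assemble the triple (trace(r) - 2; trace(r a) - x; trace(r b) - y)

x^3*y*z - x^2*y^2 - x^2*z^2; x^2*y*z - x*y^2 - x*z^2; x^3*y^2*z - x^2*y^3 - 2*x^2*y*z^2 + x*y^2*z + x*z^3 + x^2*y - 2*x*z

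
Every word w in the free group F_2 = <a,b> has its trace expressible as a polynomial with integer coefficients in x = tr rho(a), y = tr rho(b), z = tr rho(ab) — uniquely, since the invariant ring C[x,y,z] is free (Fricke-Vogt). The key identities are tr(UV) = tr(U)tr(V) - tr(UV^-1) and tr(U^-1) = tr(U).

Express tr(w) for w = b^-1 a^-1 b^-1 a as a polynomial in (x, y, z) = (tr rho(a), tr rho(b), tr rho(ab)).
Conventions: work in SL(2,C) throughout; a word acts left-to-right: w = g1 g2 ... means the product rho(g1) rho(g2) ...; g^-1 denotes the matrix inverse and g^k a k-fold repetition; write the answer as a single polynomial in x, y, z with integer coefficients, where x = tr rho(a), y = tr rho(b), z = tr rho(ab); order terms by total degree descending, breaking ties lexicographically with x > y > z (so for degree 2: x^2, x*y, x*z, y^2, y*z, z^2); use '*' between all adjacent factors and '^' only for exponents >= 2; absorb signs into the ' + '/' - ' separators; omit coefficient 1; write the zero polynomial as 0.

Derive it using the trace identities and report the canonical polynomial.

x*y*z - x^2 - z^2 + 2

tr(a b^-1) = tr(a)*tr(b) - tr(a b)   [inverse elimination on b] = x*y - z
tr(b^-1 a b^-1) = tr(a b^-1)*tr(b) - tr(a)   [inverse elimination on b] = x*y^2 - y*z - x
tr(a^2) = tr(a)*tr(a) - tr(1)   [square of a] = x^2 - 2
tr(a^2 b) = tr(a)*tr(b a) - tr(b)   [square of a] = x*z - y
tr(a b^-1 a) = tr(a^2)*tr(b) - tr(a^2 b)   [inverse elimination on b] = x^2*y - x*z - y
tr(a b a b) = tr(a b)*tr(a b) - tr(1)   [split at a repeated a] = z^2 - 2
tr(a b^-1 a b) = tr(a b a)*tr(b) - tr(a b a b)   [inverse elimination on b] = x*y*z - y^2 - z^2 + 2
tr(b^-1 a b^-1 a) = tr(a b^-1 a)*tr(b) - tr(a b^-1 a b)   [inverse elimination on b] = x^2*y^2 - 2*x*y*z + z^2 - 2
tr(b^-1 a^-1 b^-1 a) = tr(b^-1 a b^-1)*tr(a) - tr(b^-1 a b^-1 a)   [inverse elimination on a] = x*y*z - x^2 - z^2 + 2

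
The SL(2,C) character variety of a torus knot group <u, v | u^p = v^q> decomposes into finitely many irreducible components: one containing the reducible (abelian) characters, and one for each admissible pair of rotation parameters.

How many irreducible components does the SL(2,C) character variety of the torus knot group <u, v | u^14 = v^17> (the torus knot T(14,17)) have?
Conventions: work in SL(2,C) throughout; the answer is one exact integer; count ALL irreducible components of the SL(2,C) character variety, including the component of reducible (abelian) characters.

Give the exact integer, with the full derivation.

Gamma = < u, v | u^14 = v^17 > (torus knot T(14,17)); the central element u^14 = v^17 acts as +I or -I in any irreducible SL(2,C) representation.
On an irreducible component, tr(u) is locked at 2*cos(pi*alpha/14) for some alpha in 1..13, and tr(v) at 2*cos(pi*beta/17) for some beta in 1..16.
u^14 = (-1)^alpha I and v^17 = (-1)^beta I must agree, so alpha and beta have equal parity.
count pairs: odd alpha (7 choices) x odd beta (8), plus even alpha (6) x even beta (8): 7*8 + 6*8 = 104.
Total: 104 irreducible-character components + 1 reducible (abelian) component = 105.

105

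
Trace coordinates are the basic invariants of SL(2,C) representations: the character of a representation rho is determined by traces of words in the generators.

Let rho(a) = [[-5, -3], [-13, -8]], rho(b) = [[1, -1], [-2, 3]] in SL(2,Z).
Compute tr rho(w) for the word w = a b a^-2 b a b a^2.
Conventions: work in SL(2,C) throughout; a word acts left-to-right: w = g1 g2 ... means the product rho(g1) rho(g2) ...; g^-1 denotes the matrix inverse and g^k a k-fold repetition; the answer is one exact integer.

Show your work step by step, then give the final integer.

rho(a) = [[-5, -3], [-13, -8]]
... * rho(b) = [[1, -1], [-2, 3]]  ->  [[1, -4], [3, -11]]
... * rho(a^-1) = [[-8, 3], [13, -5]]  ->  [[-60, 23], [-167, 64]]
... * rho(a^-1) = [[-8, 3], [13, -5]]  ->  [[779, -295], [2168, -821]]
... * rho(b) = [[1, -1], [-2, 3]]  ->  [[1369, -1664], [3810, -4631]]
... * rho(a) = [[-5, -3], [-13, -8]]  ->  [[14787, 9205], [41153, 25618]]
... * rho(b) = [[1, -1], [-2, 3]]  ->  [[-3623, 12828], [-10083, 35701]]
... * rho(a) = [[-5, -3], [-13, -8]]  ->  [[-148649, -91755], [-413698, -255359]]
... * rho(a) = [[-5, -3], [-13, -8]]  ->  [[1936060, 1179987], [5388157, 3283966]]
tr = 1936060 + 3283966 = 5220026

5220026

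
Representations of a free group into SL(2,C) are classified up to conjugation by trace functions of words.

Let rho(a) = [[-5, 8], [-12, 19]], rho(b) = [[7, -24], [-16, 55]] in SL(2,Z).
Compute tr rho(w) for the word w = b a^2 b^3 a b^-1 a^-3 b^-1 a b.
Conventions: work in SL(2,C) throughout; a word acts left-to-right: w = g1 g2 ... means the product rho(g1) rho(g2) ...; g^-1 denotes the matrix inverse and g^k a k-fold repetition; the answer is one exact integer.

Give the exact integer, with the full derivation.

-315683567416769441710

rho(b) = [[7, -24], [-16, 55]]
... * rho(a) = [[-5, 8], [-12, 19]]  ->  [[253, -400], [-580, 917]]
... * rho(a) = [[-5, 8], [-12, 19]]  ->  [[3535, -5576], [-8104, 12783]]
... * rho(b) = [[7, -24], [-16, 55]]  ->  [[113961, -391520], [-261256, 897561]]
... * rho(b) = [[7, -24], [-16, 55]]  ->  [[7062047, -24268664], [-16189768, 55635999]]
... * rho(b) = [[7, -24], [-16, 55]]  ->  [[437732953, -1504265648], [-1003504360, 3448534377]]
... * rho(a) = [[-5, 8], [-12, 19]]  ->  [[15862523011, -25079183688], [-36364890724, 57494118283]]
... * rho(b^-1) = [[55, 24], [16, 7]]  ->  [[471171826597, 205146266448], [-1080163097292, -470298549395]]
... * rho(a^-1) = [[19, -8], [12, -5]]  ->  [[11414019902719, -4795105945016], [-26166681441288, 10992797525311]]
... * rho(a^-1) = [[19, -8], [12, -5]]  ->  [[159325106811469, -67336629496672], [-365253377080740, 154369463903749]]
... * rho(a^-1) = [[19, -8], [12, -5]]  ->  [[2219137475457847, -937917707008392], [-5087380597689072, 2150179697127175]]
... * rho(b^-1) = [[55, 24], [16, 7]]  ->  [[107045877838047313, 46693875461929584], [-245403057718864160, -107045876464647503]]
... * rho(a) = [[-5, 8], [-12, 19]]  ->  [[-1095555894733391573, 1743550656481040600], [2511565806170090836, -3997096114579215837]]
... * rho(b) = [[7, -24], [-16, 55]]  ->  [[-35565701766830390611, 122188627580058630752], [81534498476458089244, -280117865649939051099]]
tr = -35565701766830390611 + -280117865649939051099 = -315683567416769441710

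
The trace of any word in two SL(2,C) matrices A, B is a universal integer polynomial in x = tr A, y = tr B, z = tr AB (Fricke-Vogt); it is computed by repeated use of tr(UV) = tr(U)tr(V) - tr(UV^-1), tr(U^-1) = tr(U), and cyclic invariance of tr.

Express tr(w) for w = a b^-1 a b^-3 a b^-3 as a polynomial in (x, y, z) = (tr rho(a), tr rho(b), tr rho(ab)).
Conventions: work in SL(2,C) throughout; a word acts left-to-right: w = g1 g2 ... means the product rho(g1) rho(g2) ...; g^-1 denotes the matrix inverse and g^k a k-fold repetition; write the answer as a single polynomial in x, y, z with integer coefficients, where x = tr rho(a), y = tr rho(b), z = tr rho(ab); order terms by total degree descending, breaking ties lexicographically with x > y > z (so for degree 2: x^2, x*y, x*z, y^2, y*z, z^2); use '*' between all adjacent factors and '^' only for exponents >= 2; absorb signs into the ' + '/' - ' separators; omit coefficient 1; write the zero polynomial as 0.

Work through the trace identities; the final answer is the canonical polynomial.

x^3*y^7 - 3*x^2*y^6*z - 4*x^3*y^5 + 3*x*y^5*z^2 + 10*x^2*y^4*z - y^4*z^3 + 4*x^3*y^3 - x*y^5 - 8*x*y^3*z^2 - 8*x^2*y^2*z + y^4*z + 2*y^2*z^3 + 4*x*y^3 + 5*x*y*z^2 - 3*y^2*z - z^3 - 5*x*y + 3*z

trace(a^2) = trace(a)*trace(a) - trace(1) = x^2 - 2
trace(a^3) = trace(a)*trace(a^2) - trace(a) = x^3 - 3*x
trace(a b a) = trace(a)*trace(b a) - trace(b) = x*z - y
trace(a^3 b) = trace(a)*trace(a b a) - trace(a b) = x^2*z - x*y - z
trace(b^-1 a^3) = trace(a^3)*trace(b) - trace(a^3 b) = x^3*y - x^2*z - 2*x*y + z
trace(a^2 b^-2 a) = trace(b^-1 a^3)*trace(b) - trace(b^-1 a^3 b) = x^3*y^2 - x^2*y*z - x^3 - 2*x*y^2 + y*z + 3*x
trace(b a b a) = trace(b a)*trace(b a) - trace(1)   [split at repeated b] = z^2 - 2
trace(b a b) = trace(b)*trace(a b) - trace(a) = y*z - x
trace(a b a^2 b) = trace(a)*trace(b a b a) - trace(b a b) = x*z^2 - y*z - x
trace(b^-1 a b a^2) = trace(a b a^2)*trace(b) - trace(a b a^2 b) = x^2*y*z - x*y^2 - x*z^2 + x
trace(a^2 b^-2 a b) = trace(b^-1 a b a^2)*trace(b) - trace(b^-1 a b a^2 b) = x^2*y^2*z - x*y^3 - x*y*z^2 - x^2*z + 2*x*y + z
trace(b^-1 a^2 b^-2 a) = trace(a^2 b^-2 a)*trace(b) - trace(a^2 b^-2 a b) = x^3*y^3 - 2*x^2*y^2*z - x^3*y - x*y^3 + x*y*z^2 + x^2*z + y^2*z + x*y - z
trace(b^-1 a b^-2 a^2 b^-1) = trace(b^-1 a^2 b^-2 a)*trace(b) - trace(b^-1 a^2 b^-2 a b) = x^3*y^4 - 2*x^2*y^3*z - 2*x^3*y^2 - x*y^4 + x*y^2*z^2 + 2*x^2*y*z + y^3*z + x^3 + 3*x*y^2 - 2*y*z - 3*x
trace(a^2 b a b^-1) = trace(a^2 b a)*trace(b) - trace(a^2 b a b) = x^2*y*z - x*y^2 - x*z^2 + x
trace(a b^-2 a^2 b) = trace(a^2 b a b^-1)*trace(b) - trace(a^2 b a) = x^2*y^2*z - x*y^3 - x*y*z^2 - x^2*z + 2*x*y + z
trace(b^-1 a b^-2 a^2) = trace(a b^-2 a^2)*trace(b) - trace(a b^-2 a^2 b) = x^3*y^3 - 2*x^2*y^2*z - x^3*y - x*y^3 + x*y*z^2 + x^2*z + y^2*z + x*y - z
trace(a b^-3 a b^-2 a) = trace(b^-1 a b^-2 a^2 b^-1)*trace(b) - trace(b^-1 a b^-2 a^2) = x^3*y^5 - 2*x^2*y^4*z - 3*x^3*y^3 - x*y^5 + x*y^3*z^2 + 4*x^2*y^2*z + y^4*z + 2*x^3*y + 4*x*y^3 - x*y*z^2 - x^2*z - 3*y^2*z - 4*x*y + z
trace(a b a b a b) = trace(a b)*trace(a b a b) - trace(a^-1 b^-1)   [split at repeated a] = z^3 - 3*z
trace(a b^-1 a b a b) = trace(a b a b a)*trace(b) - trace(a b a b a b) = x*y*z^2 - y^2*z - z^3 - x*y + 3*z
trace(b^-1 a b^-1 a b a) = trace(a b^-1 a b a)*trace(b) - trace(a b^-1 a b a b) = x^2*y^2*z - x*y^3 - 2*x*y*z^2 + y^2*z + z^3 + 2*x*y - 3*z
trace(a b^-1 a b a b^-2) = trace(b^-1 a b^-1 a b a)*trace(b) - trace(b^-1 a b^-1 a b a b) = x^2*y^3*z - x*y^4 - 2*x*y^2*z^2 - x^2*y*z + y^3*z + y*z^3 + 3*x*y^2 + x*z^2 - 3*y*z - x
trace(a b a b^-3 a b^-1) = trace(a b^-1 a b a b^-2)*trace(b) - trace(a b^-1 a b a b^-1) = x^2*y^4*z - x*y^5 - 2*x*y^3*z^2 - 2*x^2*y^2*z + y^4*z + y^2*z^3 + 4*x*y^3 + 3*x*y*z^2 - 4*y^2*z - z^3 - 3*x*y + 3*z
trace(a b a b^-3 a) = trace(a^2 b a b^-2)*trace(b) - trace(a^2 b a b^-1) = x^2*y^3*z - x*y^4 - x*y^2*z^2 - 2*x^2*y*z + 3*x*y^2 + x*z^2 + y*z - x
trace(a b^-3 a b^-2 a b) = trace(a b a b^-3 a b^-1)*trace(b) - trace(a b a b^-3 a) = x^2*y^5*z - x*y^6 - 2*x*y^4*z^2 - 3*x^2*y^3*z + y^5*z + y^3*z^3 + 5*x*y^4 + 4*x*y^2*z^2 + 2*x^2*y*z - 4*y^3*z - y*z^3 - 6*x*y^2 - x*z^2 + 2*y*z + x
trace(a b^-1 a b^-3 a b^-2) = trace(a b^-3 a b^-2 a)*trace(b) - trace(a b^-3 a b^-2 a b) = x^3*y^6 - 3*x^2*y^5*z - 3*x^3*y^4 + 3*x*y^4*z^2 + 7*x^2*y^3*z - y^3*z^3 + 2*x^3*y^2 - x*y^4 - 5*x*y^2*z^2 - 3*x^2*y*z + y^3*z + y*z^3 + 2*x*y^2 + x*z^2 - y*z - x
trace(a^2 b^-1 a b^-1) = trace(a^2 b^-1 a)*trace(b) - trace(a^2 b^-1 a b) = x^3*y^2 - 2*x^2*y*z - x*y^2 + x*z^2 + y*z - x
trace(a b^-1 a b^-3 a) = trace(a^2 b^-1 a b^-2)*trace(b) - trace(a^2 b^-1 a b^-1) = x^3*y^4 - 2*x^2*y^3*z - 2*x^3*y^2 - x*y^4 + x*y^2*z^2 + 3*x^2*y*z + y^3*z + 2*x*y^2 - x*z^2 - 2*y*z + x
trace(a b^-3 a b a) = trace(b^-1 a b a^2 b^-1)*trace(b) - trace(b^-1 a b a^2) = x^2*y^3*z - x*y^4 - x*y^2*z^2 - 2*x^2*y*z + 3*x*y^2 + x*z^2 + y*z - x
trace(a b a b a b^-2) = trace(a b a b a b^-1)*trace(b) - trace(a b a b a) = x*y^2*z^2 - y^3*z - y*z^3 - x*y^2 - x*z^2 + 4*y*z + x
trace(a b^-3 a b a b) = trace(a b a b a b^-2)*trace(b) - trace(a b a b a b^-1) = x*y^3*z^2 - y^4*z - y^2*z^3 - x*y^3 - 2*x*y*z^2 + 5*y^2*z + z^3 + 2*x*y - 3*z
trace(a b^-1 a b^-3 a b) = trace(a b^-3 a b a)*trace(b) - trace(a b^-3 a b a b) = x^2*y^4*z - x*y^5 - 2*x*y^3*z^2 - 2*x^2*y^2*z + y^4*z + y^2*z^3 + 4*x*y^3 + 3*x*y*z^2 - 4*y^2*z - z^3 - 3*x*y + 3*z
trace(a b^-1 a b^-3 a b^-1) = trace(a b^-1 a b^-3 a)*trace(b) - trace(a b^-1 a b^-3 a b) = x^3*y^5 - 3*x^2*y^4*z - 2*x^3*y^3 + 3*x*y^3*z^2 + 5*x^2*y^2*z - y^2*z^3 - 2*x*y^3 - 4*x*y*z^2 + 2*y^2*z + z^3 + 4*x*y - 3*z
trace(a b^-1 a b^-3 a b^-3) = trace(a b^-1 a b^-3 a b^-2)*trace(b) - trace(a b^-1 a b^-3 a b^-1) = x^3*y^7 - 3*x^2*y^6*z - 4*x^3*y^5 + 3*x*y^5*z^2 + 10*x^2*y^4*z - y^4*z^3 + 4*x^3*y^3 - x*y^5 - 8*x*y^3*z^2 - 8*x^2*y^2*z + y^4*z + 2*y^2*z^3 + 4*x*y^3 + 5*x*y*z^2 - 3*y^2*z - z^3 - 5*x*y + 3*z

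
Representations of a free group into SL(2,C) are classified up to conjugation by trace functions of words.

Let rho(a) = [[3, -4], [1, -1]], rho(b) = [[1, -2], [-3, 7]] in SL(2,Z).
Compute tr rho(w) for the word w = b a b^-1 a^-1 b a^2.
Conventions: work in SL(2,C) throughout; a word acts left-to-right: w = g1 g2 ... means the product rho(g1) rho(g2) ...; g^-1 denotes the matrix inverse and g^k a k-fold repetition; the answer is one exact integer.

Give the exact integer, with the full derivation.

rho(b) = [[1, -2], [-3, 7]]
... * rho(a) = [[3, -4], [1, -1]]  ->  [[1, -2], [-2, 5]]
... * rho(b^-1) = [[7, 2], [3, 1]]  ->  [[1, 0], [1, 1]]
... * rho(a^-1) = [[-1, 4], [-1, 3]]  ->  [[-1, 4], [-2, 7]]
... * rho(b) = [[1, -2], [-3, 7]]  ->  [[-13, 30], [-23, 53]]
... * rho(a) = [[3, -4], [1, -1]]  ->  [[-9, 22], [-16, 39]]
... * rho(a) = [[3, -4], [1, -1]]  ->  [[-5, 14], [-9, 25]]
tr = -5 + 25 = 20

20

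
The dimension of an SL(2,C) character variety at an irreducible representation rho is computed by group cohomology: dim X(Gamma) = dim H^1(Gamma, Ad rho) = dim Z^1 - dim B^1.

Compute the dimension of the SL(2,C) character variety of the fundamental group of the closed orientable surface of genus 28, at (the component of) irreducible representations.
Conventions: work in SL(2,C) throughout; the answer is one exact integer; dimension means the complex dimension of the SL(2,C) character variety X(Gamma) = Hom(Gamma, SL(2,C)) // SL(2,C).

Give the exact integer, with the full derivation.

Gamma = pi_1(Sigma_28) = < a_1, b_1, ..., a_28, b_28 | prod [a_i, b_i] > has 2g = 56 generators and 1 relator.
A cocycle assigns one sl_2 vector per generator subject to the relator condition d_2(z) = 0: dim of the unconstrained space is 3*2g = 168.
d_2 is surjective at irreducible rho (its cokernel H^2 is dual to H^0 = 0), so dim Z^1 = 168 - 3 = 165.
Coboundaries contribute dim B^1 = 3 (injective at irreducible rho).
dim H^1 = 165 - 3 = 162 = dim X.

162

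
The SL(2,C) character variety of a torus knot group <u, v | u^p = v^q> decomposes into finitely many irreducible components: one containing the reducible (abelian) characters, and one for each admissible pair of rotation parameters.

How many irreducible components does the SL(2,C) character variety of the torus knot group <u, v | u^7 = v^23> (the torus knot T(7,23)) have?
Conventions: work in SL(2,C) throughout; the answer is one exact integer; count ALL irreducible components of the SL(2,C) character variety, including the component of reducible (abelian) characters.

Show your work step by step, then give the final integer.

Gamma = < u, v | u^7 = v^23 > (torus knot T(7,23)); the central element u^7 = v^23 acts as +I or -I in any irreducible SL(2,C) representation.
This locks tr(u) to 2*cos(pi*alpha/7), alpha in 1..6, and tr(v) to 2*cos(pi*beta/23), beta in 1..22, on each component of irreducible characters.
The two central values (-1)^alpha I and (-1)^beta I must be the same matrix, so alpha and beta share a parity.
Enumerate parity-matched pairs: 3*11 odd-odd plus 3*11 even-even gives 66.
Total: 66 irreducible-character components + 1 reducible (abelian) component = 67.

67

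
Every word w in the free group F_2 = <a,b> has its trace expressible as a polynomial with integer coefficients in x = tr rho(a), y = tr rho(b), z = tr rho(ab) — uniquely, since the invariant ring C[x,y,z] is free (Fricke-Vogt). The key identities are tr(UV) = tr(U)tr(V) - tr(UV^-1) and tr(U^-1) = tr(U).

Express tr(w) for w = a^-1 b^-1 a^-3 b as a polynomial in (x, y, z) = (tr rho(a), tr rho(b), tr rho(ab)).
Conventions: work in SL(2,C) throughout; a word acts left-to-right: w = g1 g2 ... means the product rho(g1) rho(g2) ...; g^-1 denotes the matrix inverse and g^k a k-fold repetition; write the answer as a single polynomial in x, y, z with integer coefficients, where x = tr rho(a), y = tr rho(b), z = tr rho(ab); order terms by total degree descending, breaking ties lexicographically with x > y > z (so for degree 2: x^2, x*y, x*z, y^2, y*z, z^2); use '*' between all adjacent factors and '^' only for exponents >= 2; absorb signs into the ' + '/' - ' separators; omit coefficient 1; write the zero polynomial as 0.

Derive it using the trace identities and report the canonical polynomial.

x^3*y*z - x^2*y^2 - x^2*z^2 - x*y*z + x^2 + y^2 + z^2 - 2

tr(a^-1) = tr(a) = x
use: tr(a^-2) = tr(a^-1) * tr(a) - tr(1)  (eliminate a^-1) = x^2 - 2
apply: tr(b a b) = tr(b) * tr(a b) - tr(a)  (reduce the b square) = y*z - x
apply: tr(b a b a) = tr(b a) * tr(b a) - tr(1)  (split on b) = z^2 - 2
apply: tr(a^-1 b a b) = tr(b a b) * tr(a) - tr(b a b a)  (eliminate a^-1) = x*y*z - x^2 - z^2 + 2
tr(b a b^-1 a^-1) = tr(a^-1 b a) * tr(b) - tr(a^-1 b a b)  (eliminate b^-1) = -x*y*z + x^2 + y^2 + z^2 - 2
use: tr(b^-1 a^-2 b a) = tr(b a b^-1 a^-1) * tr(a) - tr(b a b^-1)  (eliminate a^-1) = -x^2*y*z + x^3 + x*y^2 + x*z^2 - 3*x
apply: tr(a^-1 b a^-1 b^-1 a^-1) = tr(b^-1 a^-2 b) * tr(a) - tr(b^-1 a^-2 b a)  (eliminate a^-1) = x^2*y*z - x*y^2 - x*z^2 + x
use: tr(a^-1 b) = tr(b) * tr(a) - tr(b a)  (eliminate a^-1) = x*y - z
tr(a^-1 b a^-1) = tr(a^-1 b) * tr(a) - tr(a^-1 b a)  (eliminate a^-1) = x^2*y - x*z - y
tr(b^2) = tr(b) * tr(b) - tr(1)  (reduce the b square) = y^2 - 2
apply: tr(b a^-1 b) = tr(b^2) * tr(a) - tr(b^2 a)  (eliminate a^-1) = x*y^2 - y*z - x
use: tr(a^-1 b a^-1 b) = tr(b a^-1 b) * tr(a) - tr(b a^-1 b a)  (eliminate a^-1) = x^2*y^2 - 2*x*y*z + z^2 - 2
tr(a^-1 b a^-1 b^-1) = tr(a^-1 b a^-1) * tr(b) - tr(a^-1 b a^-1 b)  (eliminate b^-1) = x*y*z - y^2 - z^2 + 2
use: tr(a^-1 b^-1 a^-3 b) = tr(a^-1 b a^-1 b^-1 a^-1) * tr(a) - tr(a^-1 b a^-1 b^-1)  (eliminate a^-1) = x^3*y*z - x^2*y^2 - x^2*z^2 - x*y*z + x^2 + y^2 + z^2 - 2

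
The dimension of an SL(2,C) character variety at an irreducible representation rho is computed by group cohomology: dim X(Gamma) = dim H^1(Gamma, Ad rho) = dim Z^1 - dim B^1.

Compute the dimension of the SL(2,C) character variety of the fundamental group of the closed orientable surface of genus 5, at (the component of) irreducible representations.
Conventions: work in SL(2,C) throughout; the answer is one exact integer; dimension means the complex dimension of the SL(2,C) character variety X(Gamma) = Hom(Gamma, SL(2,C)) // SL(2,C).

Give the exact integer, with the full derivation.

The genus-5 surface group: 2g = 10 generators, one relator prod [a_i, b_i].
A cocycle assigns one sl_2 vector per generator subject to the relator condition d_2(z) = 0: dim of the unconstrained space is 3*2g = 30.
At an irreducible rho, H^2 = coker(d_2) vanishes (Poincare duality: H^2 is dual to H^0 = invariants = 0), so d_2 is surjective onto sl_2 and dim Z^1 = 30 - 3 = 27.
dim B^1 = 3 (coboundaries, injective at irreducible rho).
dim X = dim H^1 = 27 - 3 = 24.

24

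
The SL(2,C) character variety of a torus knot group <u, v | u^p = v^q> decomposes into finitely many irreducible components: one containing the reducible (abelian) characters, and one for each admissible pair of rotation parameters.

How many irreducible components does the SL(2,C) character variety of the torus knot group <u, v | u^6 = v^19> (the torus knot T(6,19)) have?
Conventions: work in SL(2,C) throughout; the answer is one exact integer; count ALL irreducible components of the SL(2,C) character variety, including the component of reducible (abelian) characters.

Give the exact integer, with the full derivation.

46

In the torus knot group T(6,19), u^6 = v^19 is central, so an irreducible representation sends it to +I or -I (Schur).
So on each irreducible component the traces are pinned: tr(u) = 2*cos(pi*alpha/6) with 1 <= alpha <= 5, tr(v) = 2*cos(pi*beta/19) with 1 <= beta <= 18.
The two central values (-1)^alpha I and (-1)^beta I must be the same matrix, so alpha and beta share a parity.
Counting: 3 odd alphas x 9 odd betas + 2 even alphas x 9 even betas = 27 + 18 = 45.
components with irreducible characters: 45; plus the single component of reducible (abelian) characters: total 46.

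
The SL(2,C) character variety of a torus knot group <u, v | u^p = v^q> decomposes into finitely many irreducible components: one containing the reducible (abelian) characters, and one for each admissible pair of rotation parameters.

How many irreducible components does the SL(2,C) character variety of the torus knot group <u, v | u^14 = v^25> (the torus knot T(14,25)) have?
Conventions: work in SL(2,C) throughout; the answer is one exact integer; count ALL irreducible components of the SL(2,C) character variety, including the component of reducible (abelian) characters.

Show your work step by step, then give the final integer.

157

For T(14,25): irreducibility forces the central element u^14 = v^25 to one of +I, -I.
On an irreducible component, tr(u) is locked at 2*cos(pi*alpha/14) for some alpha in 1..13, and tr(v) at 2*cos(pi*beta/25) for some beta in 1..24.
The two central values (-1)^alpha I and (-1)^beta I must be the same matrix, so alpha and beta share a parity.
Counting: 7 odd alphas x 12 odd betas + 6 even alphas x 12 even betas = 84 + 72 = 156.
components with irreducible characters: 156; plus the single component of reducible (abelian) characters: total 157.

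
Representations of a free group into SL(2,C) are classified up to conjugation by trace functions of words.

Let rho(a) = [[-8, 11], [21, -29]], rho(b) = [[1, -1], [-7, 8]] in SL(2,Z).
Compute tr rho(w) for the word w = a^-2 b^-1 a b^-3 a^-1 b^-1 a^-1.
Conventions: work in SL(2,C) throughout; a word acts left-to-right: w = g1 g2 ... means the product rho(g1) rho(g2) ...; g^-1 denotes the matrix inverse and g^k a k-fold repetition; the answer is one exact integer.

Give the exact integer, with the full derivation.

rho(a^-1) = [[-29, -11], [-21, -8]]
... * rho(a^-1) = [[-29, -11], [-21, -8]]  ->  [[1072, 407], [777, 295]]
... * rho(b^-1) = [[8, 1], [7, 1]]  ->  [[11425, 1479], [8281, 1072]]
... * rho(a) = [[-8, 11], [21, -29]]  ->  [[-60341, 82784], [-43736, 60003]]
... * rho(b^-1) = [[8, 1], [7, 1]]  ->  [[96760, 22443], [70133, 16267]]
... * rho(b^-1) = [[8, 1], [7, 1]]  ->  [[931181, 119203], [674933, 86400]]
... * rho(b^-1) = [[8, 1], [7, 1]]  ->  [[8283869, 1050384], [6004264, 761333]]
... * rho(a^-1) = [[-29, -11], [-21, -8]]  ->  [[-262290265, -99525631], [-190111649, -72137568]]
... * rho(b^-1) = [[8, 1], [7, 1]]  ->  [[-2795001537, -361815896], [-2025856168, -262249217]]
... * rho(a^-1) = [[-29, -11], [-21, -8]]  ->  [[88653178389, 33639544075], [64257062429, 24382411584]]
tr = 88653178389 + 24382411584 = 113035589973

113035589973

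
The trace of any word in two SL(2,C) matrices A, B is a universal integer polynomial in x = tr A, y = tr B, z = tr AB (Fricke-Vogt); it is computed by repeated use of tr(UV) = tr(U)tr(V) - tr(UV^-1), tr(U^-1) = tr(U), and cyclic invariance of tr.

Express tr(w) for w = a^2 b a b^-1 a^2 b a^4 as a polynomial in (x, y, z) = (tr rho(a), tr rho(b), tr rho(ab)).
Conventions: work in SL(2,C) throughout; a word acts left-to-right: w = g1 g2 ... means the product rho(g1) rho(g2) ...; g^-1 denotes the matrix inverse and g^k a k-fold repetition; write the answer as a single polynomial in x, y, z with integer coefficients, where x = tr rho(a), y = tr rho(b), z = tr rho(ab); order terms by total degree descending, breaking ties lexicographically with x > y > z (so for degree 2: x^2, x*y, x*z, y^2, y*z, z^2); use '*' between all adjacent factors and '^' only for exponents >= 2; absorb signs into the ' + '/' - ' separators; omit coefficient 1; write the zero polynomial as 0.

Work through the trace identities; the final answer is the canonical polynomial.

x^7*y*z^2 - 2*x^6*y^2*z - x^6*z^3 + x^5*y^3 - 3*x^5*y*z^2 + x^6*z + 7*x^4*y^2*z + 4*x^4*z^3 - x^5*y - 3*x^3*y^3 - 4*x^4*z - 4*x^2*y^2*z - 3*x^2*z^3 + 3*x^3*y + x*y^3 + x*y*z^2 + 2*x^2*z + z

tr(b a b a) = tr(a b) * tr(a b) - tr(1)  (split on a) = z^2 - 2
and tr(b a b) = tr(b) * tr(a b) - tr(a)  (reduce the b square) = y*z - x
tr(b a^2 b a) = tr(a) * tr(b a b a) - tr(b a b)  (reduce the a square) = x*z^2 - y*z - x
next, tr(a^2 b) = tr(a) * tr(b a) - tr(b)  (reduce the a square) = x*z - y
next, tr(a^2) = tr(a) * tr(a) - tr(1)  (reduce the a square) = x^2 - 2
tr(b a^2 b) = tr(b) * tr(a^2 b) - tr(a^2)  (reduce the b square) = x*y*z - x^2 - y^2 + 2
and tr(a b a^2 b a) = tr(a) * tr(b a^2 b a) - tr(b a^2 b)  (reduce the a square) = x^2*z^2 - 2*x*y*z + y^2 - 2
tr(a^2 b a^2 b a) = tr(a) * tr(a b a^2 b a) - tr(a b a^2 b)  (reduce the a square) = x^3*z^2 - 2*x^2*y*z + x*y^2 - x*z^2 + y*z - x
and tr(a^2 b a^2 b a^2) = tr(a) * tr(a^2 b a^2 b a) - tr(a^2 b a^2 b)  (reduce the a square) = x^4*z^2 - 2*x^3*y*z + x^2*y^2 - 2*x^2*z^2 + 3*x*y*z - x^2 - y^2 + 2
and tr(b a^5 b a^2) = tr(a) * tr(a^2 b a^2 b a^2) - tr(a^2 b a^2 b a)  (reduce the a square) = x^5*z^2 - 2*x^4*y*z + x^3*y^2 - 3*x^3*z^2 + 5*x^2*y*z - x^3 - 2*x*y^2 + x*z^2 - y*z + 3*x
tr(a b a b a^2) = tr(a) * tr(a b a b a) - tr(a b a b)  (reduce the a square) = x^2*z^2 - x*y*z - x^2 - z^2 + 2
next, tr(a^2 b a b a^2) = tr(a) * tr(a b a b a^2) - tr(a b a b a)  (reduce the a square) = x^3*z^2 - x^2*y*z - x^3 - 2*x*z^2 + y*z + 3*x
tr(b a^5 b a) = tr(a) * tr(a^2 b a b a^2) - tr(a^2 b a b a)  (reduce the a square) = x^4*z^2 - x^3*y*z - x^4 - 3*x^2*z^2 + 2*x*y*z + 4*x^2 + z^2 - 2
next, tr(a^4 b a^3 b a) = tr(a) * tr(b a^5 b a^2) - tr(b a^5 b a)  (reduce the a square) = x^6*z^2 - 2*x^5*y*z + x^4*y^2 - 4*x^4*z^2 + 6*x^3*y*z - 2*x^2*y^2 + 4*x^2*z^2 - 3*x*y*z - x^2 - z^2 + 2
and tr(b a^3 b a^3) = tr(a) * tr(a b a^3 b a) - tr(a b a^3 b)  (reduce the a square) = x^4*z^2 - 2*x^3*y*z + x^2*y^2 - 2*x^2*z^2 + 2*x*y*z + z^2 - 2
next, tr(a^4 b a^3 b) = tr(a) * tr(b a^3 b a^3) - tr(b a^3 b a^2)  (reduce the a square) = x^5*z^2 - 2*x^4*y*z + x^3*y^2 - 3*x^3*z^2 + 4*x^2*y*z - x*y^2 + 2*x*z^2 - y*z - x
next, tr(a^2 b a^6 b a) = tr(a) * tr(a^4 b a^3 b a) - tr(a^4 b a^3 b)  (reduce the a square) = x^7*z^2 - 2*x^6*y*z + x^5*y^2 - 5*x^5*z^2 + 8*x^4*y*z - 3*x^3*y^2 + 7*x^3*z^2 - 7*x^2*y*z - x^3 + x*y^2 - 3*x*z^2 + y*z + 3*x
and tr(b a b a b a) = tr(b a) * tr(b a b a) - tr(b^-1 a^-1)  (split on b) = z^3 - 3*z
tr(b a b a b) = tr(b) * tr(a b a b) - tr(a b a)  (reduce the b square) = y*z^2 - x*z - y
tr(b a b a b a^2) = tr(a) * tr(b a b a b a) - tr(b a b a b)  (reduce the a square) = x*z^3 - y*z^2 - 2*x*z + y
tr(b a^3 b a b a) = tr(a) * tr(b a b a b a^2) - tr(b a b a b a)  (reduce the a square) = x^2*z^3 - x*y*z^2 - 2*x^2*z - z^3 + x*y + 3*z
next, tr(b a b^2) = tr(b) * tr(a b^2) - tr(a b)  (reduce the b square) = y^2*z - x*y - z
tr(a b a b^2 a) = tr(a) * tr(b a b^2 a) - tr(b a b^2)  (reduce the a square) = x*y*z^2 - x^2*z - y^2*z + z
tr(b a^3 b a b) = tr(a) * tr(a b a b^2 a) - tr(a b a b^2)  (reduce the a square) = x^2*y*z^2 - x^3*z - x*y^2*z - y*z^2 + 2*x*z + y
and tr(a^2 b a b a^2 b a) = tr(a) * tr(b a^3 b a b a) - tr(b a^3 b a b)  (reduce the a square) = x^3*z^3 - 2*x^2*y*z^2 - x^3*z + x*y^2*z - x*z^3 + x^2*y + y*z^2 + x*z - y
tr(a b a^2) = tr(a) * tr(b a^2) - tr(b a)  (reduce the a square) = x^2*z - x*y - z
and tr(b a b a^2 b) = tr(b) * tr(a b a^2 b) - tr(a b a^2)  (reduce the b square) = x*y*z^2 - x^2*z - y^2*z + z
tr(a^2 b a b a^2 b) = tr(a) * tr(b a b a^2 b a) - tr(b a b a^2 b)  (reduce the a square) = x^2*z^3 - 2*x*y*z^2 - x^2*z + y^2*z + x*y - z
next, tr(a b a b a^2 b a^3) = tr(a) * tr(a^2 b a b a^2 b a) - tr(a^2 b a b a^2 b)  (reduce the a square) = x^4*z^3 - 2*x^3*y*z^2 - x^4*z + x^2*y^2*z - 2*x^2*z^3 + x^3*y + 3*x*y*z^2 + 2*x^2*z - y^2*z - 2*x*y + z
tr(a b a b a^2 b a^4) = tr(a) * tr(a b a b a^2 b a^3) - tr(a b a b a^2 b a^2)  (reduce the a square) = x^5*z^3 - 2*x^4*y*z^2 - x^5*z + x^3*y^2*z - 3*x^3*z^3 + x^4*y + 5*x^2*y*z^2 + 3*x^3*z - 2*x*y^2*z + x*z^3 - 3*x^2*y - y*z^2 + y
and tr(a^2 b a^6 b a b) = tr(a) * tr(a b a b a^2 b a^4) - tr(a b a b a^2 b a^3)  (reduce the a square) = x^6*z^3 - 2*x^5*y*z^2 - x^6*z + x^4*y^2*z - 4*x^4*z^3 + x^5*y + 7*x^3*y*z^2 + 4*x^4*z - 3*x^2*y^2*z + 3*x^2*z^3 - 4*x^3*y - 4*x*y*z^2 - 2*x^2*z + y^2*z + 3*x*y - z
tr(a^2 b a b^-1 a^2 b a^4) = tr(a^2 b a^6 b a) * tr(b) - tr(a^2 b a^6 b a b)  (eliminate b^-1) = x^7*y*z^2 - 2*x^6*y^2*z - x^6*z^3 + x^5*y^3 - 3*x^5*y*z^2 + x^6*z + 7*x^4*y^2*z + 4*x^4*z^3 - x^5*y - 3*x^3*y^3 - 4*x^4*z - 4*x^2*y^2*z - 3*x^2*z^3 + 3*x^3*y + x*y^3 + x*y*z^2 + 2*x^2*z + z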